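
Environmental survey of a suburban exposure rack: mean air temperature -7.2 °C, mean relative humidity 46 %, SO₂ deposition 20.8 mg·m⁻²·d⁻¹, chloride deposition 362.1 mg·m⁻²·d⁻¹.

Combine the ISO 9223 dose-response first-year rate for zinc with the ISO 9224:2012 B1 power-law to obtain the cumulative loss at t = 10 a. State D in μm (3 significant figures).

D(10) = 3.94 μm

zinc: temperature factor f = +0.038·(-17.2) = -0.6536
  Pd branch = 0.0129·Pd^0.44·e^(0.046·RH+f) = 0.2117 μm/a
  Sd branch = 0.0175·Sd^0.57·e^(0.008·RH+0.085·T) = 0.3941 μm/a
  sum: 0.2117 + 0.3941 → r_corr = 0.6058 μm/a
Power-law: D(10) = r_corr · 10^0.813
  D(10) = 0.6058 × 10^0.813 = 0.6058 × 6.501 = 3.938 μm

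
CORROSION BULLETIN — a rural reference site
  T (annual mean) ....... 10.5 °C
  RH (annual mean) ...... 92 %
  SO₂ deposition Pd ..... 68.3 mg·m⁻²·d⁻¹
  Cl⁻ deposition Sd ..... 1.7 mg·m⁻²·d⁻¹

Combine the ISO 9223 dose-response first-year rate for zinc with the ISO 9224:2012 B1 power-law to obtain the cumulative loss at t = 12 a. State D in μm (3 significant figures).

zinc: f(T) = -0.071·(T−10) [T>10 °C] = -0.0355
  Pd branch = 0.0129·Pd^0.44·e^(0.046·RH+f) = 5.499 μm/a
  Cl⁻ term: 0.0175·1.7^0.57·exp(0.008·92+0.085·10.5) = 0.1207
  sum: 5.499 + 0.1207 → r_corr = 5.619 μm/a
ISO 9224: D(t) = r_corr · t^b with b = 0.813 (zinc, B1)
  D(12) = 5.619 × 12^0.813 = 5.619 × 7.54 = 42.37 μm

D(12) = 42.4 μm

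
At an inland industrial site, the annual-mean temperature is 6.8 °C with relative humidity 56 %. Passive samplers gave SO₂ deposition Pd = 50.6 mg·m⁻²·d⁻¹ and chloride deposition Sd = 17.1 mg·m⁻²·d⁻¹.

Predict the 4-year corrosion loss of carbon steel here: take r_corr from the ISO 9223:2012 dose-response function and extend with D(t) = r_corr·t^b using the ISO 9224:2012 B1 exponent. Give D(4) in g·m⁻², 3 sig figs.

carbon steel: f(T) = +0.150·(T−10) [T≤10 °C] = -0.4800
  sulphur-dioxide contribution → 25.83 μm/a
  chloride contribution → 4.94 μm/a
  total first-year rate 30.77 μm/a
Power-law: D(4) = r_corr · 4^0.523
  D(4) = 30.77 × 4^0.523 = 30.77 × 2.065 = 63.53 μm
  Mass loss = 63.53 μm × 7.85 g/cm³ = 498.7 g·m⁻²

D(4) = 499 g·m⁻²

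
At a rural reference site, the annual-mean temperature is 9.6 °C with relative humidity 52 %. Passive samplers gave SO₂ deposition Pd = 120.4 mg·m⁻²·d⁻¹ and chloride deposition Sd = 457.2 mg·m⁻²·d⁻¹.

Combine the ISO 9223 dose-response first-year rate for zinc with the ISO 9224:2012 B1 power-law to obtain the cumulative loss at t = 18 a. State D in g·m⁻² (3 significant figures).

D(18) = 233 g·m⁻²

zinc: temperature factor f = +0.038·(-0.4) = -0.0152
  sulphur-dioxide contribution → 1.144 μm/a
  chloride contribution → 1.969 μm/a
  total first-year rate 3.113 μm/a
Long-term exponent b (ISO 9224 Table 2, B1) = 0.813
  D(18) = 3.113 × 18^0.813 = 3.113 × 10.48 = 32.64 μm
  Mass loss = 32.64 μm × 7.14 g/cm³ = 233 g·m⁻²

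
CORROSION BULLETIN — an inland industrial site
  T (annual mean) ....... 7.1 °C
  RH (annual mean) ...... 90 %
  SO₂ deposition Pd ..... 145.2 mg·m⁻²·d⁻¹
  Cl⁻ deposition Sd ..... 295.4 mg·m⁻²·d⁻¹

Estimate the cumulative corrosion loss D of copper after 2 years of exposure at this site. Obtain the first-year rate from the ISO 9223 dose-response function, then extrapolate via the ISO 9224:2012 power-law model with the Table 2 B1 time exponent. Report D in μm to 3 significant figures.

D(2) = 7.04 μm

copper: temperature factor f = +0.126·(-2.9) = -0.3654
  Pd branch = 0.0053·Pd^0.26·e^(0.059·RH+f) = 2.715 μm/a
  Cl⁻ term: 0.01025·295.4^0.27·exp(0.036·90+0.049·7.1) = 1.722
  sum: 2.715 + 1.722 → r_corr = 4.437 μm/a
ISO 9224: D(t) = r_corr · t^b with b = 0.667 (copper, B1)
  D(2) = 4.437 × 2^0.667 = 4.437 × 1.588 = 7.045 μm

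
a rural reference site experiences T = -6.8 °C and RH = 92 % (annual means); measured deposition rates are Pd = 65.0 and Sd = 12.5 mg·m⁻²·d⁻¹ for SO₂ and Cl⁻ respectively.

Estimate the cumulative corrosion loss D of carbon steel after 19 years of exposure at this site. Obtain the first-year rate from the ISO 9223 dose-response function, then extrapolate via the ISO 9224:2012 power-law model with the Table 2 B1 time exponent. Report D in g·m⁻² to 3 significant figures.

D(19) = 571 g·m⁻²

carbon steel: temperature factor f = +0.150·(-16.8) = -2.5200
  sulphur-dioxide contribution → 7.859 μm/a
  chloride contribution → 7.746 μm/a
  ⇒ r_corr(carbon steel) = 15.6 μm/a
ISO 9224: D(t) = r_corr · t^b with b = 0.523 (carbon steel, B1)
  D(19) = 15.6 × 19^0.523 = 15.6 × 4.664 = 72.79 μm
  Mass loss = 72.79 μm × 7.85 g/cm³ = 571.4 g·m⁻²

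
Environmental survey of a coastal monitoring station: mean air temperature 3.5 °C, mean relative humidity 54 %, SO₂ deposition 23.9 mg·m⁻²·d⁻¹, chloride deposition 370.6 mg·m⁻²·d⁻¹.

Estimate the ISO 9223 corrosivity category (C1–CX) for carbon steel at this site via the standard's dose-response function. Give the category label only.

C3

carbon steel: f(T) = +0.150·(T−10) [T≤10 °C] = -0.9750
  SO₂ term: 1.77·23.9^0.52·exp(0.02·54-0.9750) = 10.24
  Cl⁻ term: 0.102·370.6^0.62·exp(0.033·54+0.04·3.5) = 27.29
  sum: 10.24 + 27.29 → r_corr = 37.53 μm/a
37.5 μm/a falls in (25, 50] for carbon steel → category C3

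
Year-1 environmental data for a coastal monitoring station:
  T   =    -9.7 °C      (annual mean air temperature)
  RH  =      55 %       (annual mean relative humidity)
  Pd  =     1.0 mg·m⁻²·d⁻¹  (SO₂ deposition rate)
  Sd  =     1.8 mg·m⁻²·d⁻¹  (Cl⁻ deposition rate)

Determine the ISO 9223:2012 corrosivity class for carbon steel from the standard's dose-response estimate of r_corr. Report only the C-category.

C1

carbon steel: f(T) = +0.150·(T−10) [T≤10 °C] = -2.9550
  sulphur-dioxide contribution → 0.2769 μm/a
  chloride contribution → 0.6118 μm/a
  total first-year rate 0.8887 μm/a
0.889 μm/a falls in (0, 1.3] for carbon steel → category C1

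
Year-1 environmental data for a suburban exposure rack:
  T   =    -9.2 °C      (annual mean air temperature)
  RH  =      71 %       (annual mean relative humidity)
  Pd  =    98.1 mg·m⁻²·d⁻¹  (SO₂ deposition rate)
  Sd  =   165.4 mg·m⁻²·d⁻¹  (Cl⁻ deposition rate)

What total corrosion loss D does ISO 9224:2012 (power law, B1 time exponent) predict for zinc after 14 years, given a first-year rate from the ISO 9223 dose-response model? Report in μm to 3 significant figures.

zinc: f(T) = +0.038·(T−10) [T≤10 °C] = -0.7296
  sulphur-dioxide contribution → 1.226 μm/a
  chloride contribution → 0.2598 μm/a
  ⇒ r_corr(zinc) = 1.486 μm/a
Long-term exponent b (ISO 9224 Table 2, B1) = 0.813
  D(14) = 1.486 × 14^0.813 = 1.486 × 8.547 = 12.7 μm

D(14) = 12.7 μm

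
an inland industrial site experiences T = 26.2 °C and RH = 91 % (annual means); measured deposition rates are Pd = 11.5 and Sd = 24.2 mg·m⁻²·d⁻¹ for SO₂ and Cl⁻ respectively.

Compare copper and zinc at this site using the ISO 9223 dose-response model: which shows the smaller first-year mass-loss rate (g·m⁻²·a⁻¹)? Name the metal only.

zinc

copper: T>10 °C ⇒ hinge -0.080·(26.2−10) = -1.2960
  Pd branch = 0.0053·Pd^0.26·e^(0.059·RH+f) = 0.5874 μm/a
  Sd branch = 0.01025·Sd^0.27·e^(0.036·RH+0.049·T) = 2.316 μm/a
  sum: 0.5874 + 2.316 → r_corr = 2.903 μm/a
  mass loss = 2.903 μm/a × 8.96 g/cm³ = 26.01 g·m⁻²·a⁻¹
zinc: temperature factor f = -0.071·(16.2) = -1.1502
  SO₂ term: 0.0129·11.5^0.44·exp(0.046·91-1.1502) = 0.7866
  Sd branch = 0.0175·Sd^0.57·e^(0.008·RH+0.085·T) = 2.066 μm/a
  r_corr = 0.7866 + 2.066 = 2.853 μm/a
  mass loss = 2.853 μm/a × 7.14 g/cm³ = 20.37 g·m⁻²·a⁻¹
Ordering by g·m⁻²·a⁻¹: copper (26) > zinc (20.4)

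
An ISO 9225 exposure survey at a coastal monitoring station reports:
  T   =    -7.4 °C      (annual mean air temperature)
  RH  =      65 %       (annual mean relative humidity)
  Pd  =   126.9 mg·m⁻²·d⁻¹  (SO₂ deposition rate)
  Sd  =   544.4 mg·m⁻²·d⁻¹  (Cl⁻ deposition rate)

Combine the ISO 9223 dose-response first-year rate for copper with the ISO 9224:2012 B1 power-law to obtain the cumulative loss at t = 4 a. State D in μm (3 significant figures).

D(4) = 1.27 μm

copper: f(T) = +0.126·(T−10) [T≤10 °C] = -2.1924
  Pd branch = 0.0053·Pd^0.26·e^(0.059·RH+f) = 0.0965 μm/a
  Sd branch = 0.01025·Sd^0.27·e^(0.036·RH+0.049·T) = 0.4057 μm/a
  r_corr = 0.0965 + 0.4057 = 0.5022 μm/a
Power-law: D(4) = r_corr · 4^0.667
  D(4) = 0.5022 × 4^0.667 = 0.5022 × 2.521 = 1.266 μm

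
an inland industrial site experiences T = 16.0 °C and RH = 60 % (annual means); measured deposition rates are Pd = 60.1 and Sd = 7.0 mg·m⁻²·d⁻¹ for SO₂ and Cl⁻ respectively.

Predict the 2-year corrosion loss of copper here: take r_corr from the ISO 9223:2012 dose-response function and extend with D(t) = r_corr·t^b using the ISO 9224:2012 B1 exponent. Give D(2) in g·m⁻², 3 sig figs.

copper: T>10 °C ⇒ hinge -0.080·(16.0−10) = -0.4800
  Pd branch = 0.0053·Pd^0.26·e^(0.059·RH+f) = 0.3279 μm/a
  Sd branch = 0.01025·Sd^0.27·e^(0.036·RH+0.049·T) = 0.3292 μm/a
  r_corr = 0.3279 + 0.3292 = 0.6571 μm/a
Power-law: D(2) = r_corr · 2^0.667
  D(2) = 0.6571 × 2^0.667 = 0.6571 × 1.588 = 1.043 μm
  Mass loss = 1.043 μm × 8.96 g/cm³ = 9.348 g·m⁻²

D(2) = 9.35 g·m⁻²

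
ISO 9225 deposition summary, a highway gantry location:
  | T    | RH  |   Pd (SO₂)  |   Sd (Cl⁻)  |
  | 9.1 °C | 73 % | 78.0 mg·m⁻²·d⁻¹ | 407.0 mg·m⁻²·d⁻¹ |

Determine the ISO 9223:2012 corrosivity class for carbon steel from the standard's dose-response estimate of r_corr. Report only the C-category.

carbon steel: temperature factor f = +0.150·(-0.9) = -0.1350
  sulphur-dioxide contribution → 64.17 μm/a
  chloride contribution → 67.74 μm/a
  total first-year rate 131.9 μm/a
Category bounds: 80…200 μm/a bracket r_corr ⇒ C5

C5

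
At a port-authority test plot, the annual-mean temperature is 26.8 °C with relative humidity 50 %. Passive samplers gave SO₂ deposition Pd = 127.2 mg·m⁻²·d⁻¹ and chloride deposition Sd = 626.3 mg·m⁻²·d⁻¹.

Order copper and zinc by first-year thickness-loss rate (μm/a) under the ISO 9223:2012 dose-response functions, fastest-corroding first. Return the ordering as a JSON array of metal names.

["zinc", "copper"]

copper: f(T) = -0.080·(T−10) [T>10 °C] = -1.3440
  sulphur-dioxide contribution → 0.09309 μm/a
  chloride contribution → 1.312 μm/a
  total first-year rate 1.405 μm/a
zinc: temperature factor f = -0.071·(16.8) = -1.1928
  sulphur-dioxide contribution → 0.3292 μm/a
  chloride contribution → 10.01 μm/a
  total first-year rate 10.33 μm/a
Ordering by μm/a: zinc (10.3) > copper (1.4)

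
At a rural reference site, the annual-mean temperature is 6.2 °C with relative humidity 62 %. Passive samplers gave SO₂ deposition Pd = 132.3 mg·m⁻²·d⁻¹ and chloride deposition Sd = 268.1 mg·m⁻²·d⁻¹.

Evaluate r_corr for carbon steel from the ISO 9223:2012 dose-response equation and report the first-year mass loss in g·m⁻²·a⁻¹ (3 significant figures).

carbon steel: temperature factor f = +0.150·(-3.8) = -0.5700
  SO₂ term: 1.77·132.3^0.52·exp(0.02·62-0.5700) = 43.87
  Sd branch = 0.102·Sd^0.62·e^(0.033·RH+0.04·T) = 32.39 μm/a
  sum: 43.87 + 32.39 → r_corr = 76.26 μm/a
Convert to mass loss: 76.26 μm/a × 7.85 g/cm³ = 598.6 g·m⁻²·a⁻¹

r_corr = 599 g·m⁻²·a⁻¹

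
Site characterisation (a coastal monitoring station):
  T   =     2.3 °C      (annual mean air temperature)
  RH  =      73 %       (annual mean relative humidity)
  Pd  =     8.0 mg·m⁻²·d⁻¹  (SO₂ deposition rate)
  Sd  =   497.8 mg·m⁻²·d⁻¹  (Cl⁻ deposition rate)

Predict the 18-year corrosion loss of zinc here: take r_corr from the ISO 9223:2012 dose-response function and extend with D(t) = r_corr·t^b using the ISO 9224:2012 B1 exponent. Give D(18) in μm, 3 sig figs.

zinc: T≤10 °C ⇒ hinge +0.038·(2.3−10) = -0.2926
  SO₂ term: 0.0129·8.0^0.44·exp(0.046·73-0.2926) = 0.6906
  Sd branch = 0.0175·Sd^0.57·e^(0.008·RH+0.085·T) = 1.315 μm/a
  r_corr = 0.6906 + 1.315 = 2.006 μm/a
Power-law: D(18) = r_corr · 18^0.813
  D(18) = 2.006 × 18^0.813 = 2.006 × 10.48 = 21.03 μm

D(18) = 21.0 μm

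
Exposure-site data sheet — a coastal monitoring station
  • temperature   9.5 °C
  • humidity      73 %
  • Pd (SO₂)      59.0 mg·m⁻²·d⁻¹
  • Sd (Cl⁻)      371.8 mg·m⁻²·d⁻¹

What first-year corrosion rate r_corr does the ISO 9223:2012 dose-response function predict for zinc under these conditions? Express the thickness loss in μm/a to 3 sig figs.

r_corr = 4.24 μm/a

zinc: f(T) = +0.038·(T−10) [T≤10 °C] = -0.0190
  SO₂ term: 0.0129·59.0^0.44·exp(0.046·73-0.0190) = 2.187
  Sd branch = 0.0175·Sd^0.57·e^(0.008·RH+0.085·T) = 2.053 μm/a
  sum: 2.187 + 2.053 → r_corr = 4.24 μm/a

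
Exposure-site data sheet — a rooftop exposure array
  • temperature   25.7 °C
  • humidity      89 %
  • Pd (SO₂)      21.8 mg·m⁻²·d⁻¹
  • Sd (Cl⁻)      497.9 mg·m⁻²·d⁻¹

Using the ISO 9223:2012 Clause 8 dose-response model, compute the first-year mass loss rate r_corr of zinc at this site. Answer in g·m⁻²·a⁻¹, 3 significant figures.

zinc: f(T) = -0.071·(T−10) [T>10 °C] = -1.1147
  sulphur-dioxide contribution → 0.9849 μm/a
  chloride contribution → 10.92 μm/a
  ⇒ r_corr(zinc) = 11.91 μm/a
Convert to mass loss: 11.91 μm/a × 7.14 g/cm³ = 85.02 g·m⁻²·a⁻¹

r_corr = 85.0 g·m⁻²·a⁻¹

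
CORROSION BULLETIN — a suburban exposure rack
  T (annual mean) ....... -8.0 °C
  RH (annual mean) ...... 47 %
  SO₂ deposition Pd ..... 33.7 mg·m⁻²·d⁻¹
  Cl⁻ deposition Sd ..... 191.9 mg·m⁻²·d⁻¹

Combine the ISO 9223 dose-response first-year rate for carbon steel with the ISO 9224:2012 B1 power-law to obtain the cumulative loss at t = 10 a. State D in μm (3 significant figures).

carbon steel: T≤10 °C ⇒ hinge +0.150·(-8.0−10) = -2.7000
  SO₂ term: 1.77·33.7^0.52·exp(0.02·47-2.7000) = 1.897
  Sd branch = 0.102·Sd^0.62·e^(0.033·RH+0.04·T) = 9.093 μm/a
  r_corr = 1.897 + 9.093 = 10.99 μm/a
Long-term exponent b (ISO 9224 Table 2, B1) = 0.523
  D(10) = 10.99 × 10^0.523 = 10.99 × 3.334 = 36.64 μm

D(10) = 36.6 μm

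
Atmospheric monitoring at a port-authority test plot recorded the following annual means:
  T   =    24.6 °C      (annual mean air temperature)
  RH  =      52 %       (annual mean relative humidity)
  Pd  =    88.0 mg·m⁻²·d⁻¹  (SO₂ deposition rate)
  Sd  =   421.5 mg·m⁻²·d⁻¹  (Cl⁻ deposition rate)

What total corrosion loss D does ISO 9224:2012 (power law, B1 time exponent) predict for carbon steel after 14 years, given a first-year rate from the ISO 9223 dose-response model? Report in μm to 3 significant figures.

carbon steel: f(T) = -0.054·(T−10) [T>10 °C] = -0.7884
  sulphur-dioxide contribution → 23.35 μm/a
  chloride contribution → 64.35 μm/a
  ⇒ r_corr(carbon steel) = 87.71 μm/a
Long-term exponent b (ISO 9224 Table 2, B1) = 0.523
  D(14) = 87.71 × 14^0.523 = 87.71 × 3.976 = 348.7 μm

D(14) = 349 μm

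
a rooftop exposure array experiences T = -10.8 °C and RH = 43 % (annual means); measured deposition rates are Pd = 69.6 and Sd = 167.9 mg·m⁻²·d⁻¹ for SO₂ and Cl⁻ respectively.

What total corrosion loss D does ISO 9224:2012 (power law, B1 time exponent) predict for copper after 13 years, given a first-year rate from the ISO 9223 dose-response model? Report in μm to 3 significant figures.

copper: f(T) = +0.126·(T−10) [T≤10 °C] = -2.6208
  Pd branch = 0.0053·Pd^0.26·e^(0.059·RH+f) = 0.01469 μm/a
  Cl⁻ term: 0.01025·167.9^0.27·exp(0.036·43+0.049·-10.8) = 0.1132
  r_corr = 0.01469 + 0.1132 = 0.1279 μm/a
Long-term exponent b (ISO 9224 Table 2, B1) = 0.667
  D(13) = 0.1279 × 13^0.667 = 0.1279 × 5.534 = 0.7078 μm

D(13) = 0.708 μm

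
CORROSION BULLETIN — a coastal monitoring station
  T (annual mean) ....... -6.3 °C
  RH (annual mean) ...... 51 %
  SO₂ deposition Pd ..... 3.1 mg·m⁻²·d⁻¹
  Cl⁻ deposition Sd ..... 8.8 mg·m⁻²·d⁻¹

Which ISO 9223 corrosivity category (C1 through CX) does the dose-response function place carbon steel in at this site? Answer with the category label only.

C2

carbon steel: temperature factor f = +0.150·(-16.3) = -2.4450
  Pd branch = 1.77·Pd^0.52·e^(0.02·RH+f) = 0.7667 μm/a
  Sd branch = 0.102·Sd^0.62·e^(0.033·RH+0.04·T) = 1.643 μm/a
  r_corr = 0.7667 + 1.643 = 2.41 μm/a
ISO 9223 Table 2 (carbon steel): 1.3 < 2.41 ≤ 25 μm/a ⇒ C2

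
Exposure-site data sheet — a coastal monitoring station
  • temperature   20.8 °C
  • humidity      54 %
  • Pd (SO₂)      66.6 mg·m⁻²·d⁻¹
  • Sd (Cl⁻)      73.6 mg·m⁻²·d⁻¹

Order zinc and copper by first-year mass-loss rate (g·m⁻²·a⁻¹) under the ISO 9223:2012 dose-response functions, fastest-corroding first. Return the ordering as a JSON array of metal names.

zinc: f(T) = -0.071·(T−10) [T>10 °C] = -0.7668
  sulphur-dioxide contribution → 0.4557 μm/a
  chloride contribution → 1.831 μm/a
  ⇒ r_corr(zinc) = 2.286 μm/a
  mass loss = 2.286 μm/a × 7.14 g/cm³ = 16.32 g·m⁻²·a⁻¹
copper: f(T) = -0.080·(T−10) [T>10 °C] = -0.8640
  sulphur-dioxide contribution → 0.161 μm/a
  chloride contribution → 0.6334 μm/a
  total first-year rate 0.7944 μm/a
  mass loss = 0.7944 μm/a × 8.96 g/cm³ = 7.118 g·m⁻²·a⁻¹
Ordering by g·m⁻²·a⁻¹: zinc (16.3) > copper (7.12)

["zinc", "copper"]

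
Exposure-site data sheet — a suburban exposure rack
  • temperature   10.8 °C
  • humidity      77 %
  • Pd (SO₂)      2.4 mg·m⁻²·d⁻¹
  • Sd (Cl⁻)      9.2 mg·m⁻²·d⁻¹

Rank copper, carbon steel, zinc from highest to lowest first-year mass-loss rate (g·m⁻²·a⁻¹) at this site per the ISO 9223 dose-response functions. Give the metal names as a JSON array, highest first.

["carbon steel", "copper", "zinc"]

copper: temperature factor f = -0.080·(0.8) = -0.0640
  Pd branch = 0.0053·Pd^0.26·e^(0.059·RH+f) = 0.5866 μm/a
  Cl⁻ term: 0.01025·9.2^0.27·exp(0.036·77+0.049·10.8) = 0.5066
  sum: 0.5866 + 0.5066 → r_corr = 1.093 μm/a
  mass loss = 1.093 μm/a × 8.96 g/cm³ = 9.795 g·m⁻²·a⁻¹
carbon steel: T>10 °C ⇒ hinge -0.054·(10.8−10) = -0.0432
  Pd branch = 1.77·Pd^0.52·e^(0.02·RH+f) = 12.47 μm/a
  Cl⁻ term: 0.102·9.2^0.62·exp(0.033·77+0.04·10.8) = 7.894
  sum: 12.47 + 7.894 → r_corr = 20.36 μm/a
  mass loss = 20.36 μm/a × 7.85 g/cm³ = 159.8 g·m⁻²·a⁻¹
zinc: temperature factor f = -0.071·(0.8) = -0.0568
  SO₂ term: 0.0129·2.4^0.44·exp(0.046·77-0.0568) = 0.6187
  Cl⁻ term: 0.0175·9.2^0.57·exp(0.008·77+0.085·10.8) = 0.2875
  sum: 0.6187 + 0.2875 → r_corr = 0.9062 μm/a
  mass loss = 0.9062 μm/a × 7.14 g/cm³ = 6.47 g·m⁻²·a⁻¹
Ordering by g·m⁻²·a⁻¹: carbon steel (160) > copper (9.79) > zinc (6.47)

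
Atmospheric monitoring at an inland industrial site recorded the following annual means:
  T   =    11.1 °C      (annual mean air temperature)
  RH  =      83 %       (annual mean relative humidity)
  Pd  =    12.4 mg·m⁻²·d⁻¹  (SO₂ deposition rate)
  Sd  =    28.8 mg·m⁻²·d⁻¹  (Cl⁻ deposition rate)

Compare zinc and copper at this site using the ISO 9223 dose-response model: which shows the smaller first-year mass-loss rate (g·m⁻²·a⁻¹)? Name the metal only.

zinc

zinc: T>10 °C ⇒ hinge -0.071·(11.1−10) = -0.0781
  sulphur-dioxide contribution → 1.644 μm/a
  chloride contribution → 0.593 μm/a
  total first-year rate 2.237 μm/a
  mass loss = 2.237 μm/a × 7.14 g/cm³ = 15.97 g·m⁻²·a⁻¹
copper: f(T) = -0.080·(T−10) [T>10 °C] = -0.0880
  sulphur-dioxide contribution → 1.251 μm/a
  chloride contribution → 0.8682 μm/a
  ⇒ r_corr(copper) = 2.119 μm/a
  mass loss = 2.119 μm/a × 8.96 g/cm³ = 18.98 g·m⁻²·a⁻¹
Ordering by g·m⁻²·a⁻¹: copper (19) > zinc (16)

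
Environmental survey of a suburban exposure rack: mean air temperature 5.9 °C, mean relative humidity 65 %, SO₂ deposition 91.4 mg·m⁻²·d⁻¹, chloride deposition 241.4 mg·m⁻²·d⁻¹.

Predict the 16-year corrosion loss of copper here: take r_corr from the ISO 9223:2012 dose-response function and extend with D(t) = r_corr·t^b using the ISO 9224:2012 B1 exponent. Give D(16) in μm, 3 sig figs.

copper: T≤10 °C ⇒ hinge +0.126·(5.9−10) = -0.5166
  Pd branch = 0.0053·Pd^0.26·e^(0.059·RH+f) = 0.4735 μm/a
  Sd branch = 0.01025·Sd^0.27·e^(0.036·RH+0.049·T) = 0.625 μm/a
  sum: 0.4735 + 0.625 → r_corr = 1.098 μm/a
Power-law: D(16) = r_corr · 16^0.667
  D(16) = 1.098 × 16^0.667 = 1.098 × 6.355 = 6.981 μm

D(16) = 6.98 μm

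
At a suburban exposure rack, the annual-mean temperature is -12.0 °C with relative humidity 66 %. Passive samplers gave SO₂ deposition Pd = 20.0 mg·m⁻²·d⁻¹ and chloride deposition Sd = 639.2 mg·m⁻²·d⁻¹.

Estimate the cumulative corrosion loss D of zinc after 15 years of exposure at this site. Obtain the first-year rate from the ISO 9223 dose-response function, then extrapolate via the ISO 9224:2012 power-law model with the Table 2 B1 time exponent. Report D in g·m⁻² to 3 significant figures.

D(15) = 55.5 g·m⁻²

zinc: T≤10 °C ⇒ hinge +0.038·(-12.0−10) = -0.8360
  Pd branch = 0.0129·Pd^0.44·e^(0.046·RH+f) = 0.435 μm/a
  Cl⁻ term: 0.0175·639.2^0.57·exp(0.008·66+0.085·-12.0) = 0.4252
  r_corr = 0.435 + 0.4252 = 0.8602 μm/a
Power-law: D(15) = r_corr · 15^0.813
  D(15) = 0.8602 × 15^0.813 = 0.8602 × 9.04 = 7.776 μm
  Mass loss = 7.776 μm × 7.14 g/cm³ = 55.52 g·m⁻²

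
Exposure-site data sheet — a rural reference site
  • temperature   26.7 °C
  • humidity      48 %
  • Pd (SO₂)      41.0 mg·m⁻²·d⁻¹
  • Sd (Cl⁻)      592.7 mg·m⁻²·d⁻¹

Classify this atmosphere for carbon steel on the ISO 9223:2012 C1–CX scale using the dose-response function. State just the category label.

carbon steel: f(T) = -0.054·(T−10) [T>10 °C] = -0.9018
  sulphur-dioxide contribution → 12.94 μm/a
  chloride contribution → 75.77 μm/a
  ⇒ r_corr(carbon steel) = 88.71 μm/a
ISO 9223 Table 2 (carbon steel): 80 < 88.7 ≤ 200 μm/a ⇒ C5

C5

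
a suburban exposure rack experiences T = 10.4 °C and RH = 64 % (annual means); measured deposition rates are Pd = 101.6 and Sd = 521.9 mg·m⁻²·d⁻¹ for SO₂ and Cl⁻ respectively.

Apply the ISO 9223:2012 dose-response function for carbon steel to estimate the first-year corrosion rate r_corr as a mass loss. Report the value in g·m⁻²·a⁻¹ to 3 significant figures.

r_corr = 1.03e+03 g·m⁻²·a⁻¹

carbon steel: f(T) = -0.054·(T−10) [T>10 °C] = -0.0216
  sulphur-dioxide contribution → 68.88 μm/a
  chloride contribution → 61.86 μm/a
  ⇒ r_corr(carbon steel) = 130.7 μm/a
Convert to mass loss: 130.7 μm/a × 7.85 g/cm³ = 1026 g·m⁻²·a⁻¹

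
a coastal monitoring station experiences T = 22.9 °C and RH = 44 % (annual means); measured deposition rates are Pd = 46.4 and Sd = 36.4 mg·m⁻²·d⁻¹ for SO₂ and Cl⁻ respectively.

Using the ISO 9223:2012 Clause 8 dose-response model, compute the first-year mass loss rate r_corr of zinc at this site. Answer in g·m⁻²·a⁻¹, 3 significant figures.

zinc: temperature factor f = -0.071·(12.9) = -0.9159
  SO₂ term: 0.0129·46.4^0.44·exp(0.046·44-0.9159) = 0.2114
  Cl⁻ term: 0.0175·36.4^0.57·exp(0.008·44+0.085·22.9) = 1.352
  sum: 0.2114 + 1.352 → r_corr = 1.564 μm/a
Convert to mass loss: 1.564 μm/a × 7.14 g/cm³ = 11.17 g·m⁻²·a⁻¹

r_corr = 11.2 g·m⁻²·a⁻¹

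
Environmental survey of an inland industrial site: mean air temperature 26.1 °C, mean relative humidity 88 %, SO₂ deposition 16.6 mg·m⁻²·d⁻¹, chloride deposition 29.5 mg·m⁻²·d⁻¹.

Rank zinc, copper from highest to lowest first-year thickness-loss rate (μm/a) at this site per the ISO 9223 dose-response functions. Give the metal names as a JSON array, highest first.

["zinc", "copper"]

zinc: temperature factor f = -0.071·(16.1) = -1.1431
  SO₂ term: 0.0129·16.6^0.44·exp(0.046·88-1.1431) = 0.811
  Sd branch = 0.0175·Sd^0.57·e^(0.008·RH+0.085·T) = 2.239 μm/a
  r_corr = 0.811 + 2.239 = 3.05 μm/a
copper: f(T) = -0.080·(T−10) [T>10 °C] = -1.2880
  Pd branch = 0.0053·Pd^0.26·e^(0.059·RH+f) = 0.5457 μm/a
  Cl⁻ term: 0.01025·29.5^0.27·exp(0.036·88+0.049·26.1) = 2.182
  sum: 0.5457 + 2.182 → r_corr = 2.728 μm/a
Ordering by μm/a: zinc (3.05) > copper (2.73)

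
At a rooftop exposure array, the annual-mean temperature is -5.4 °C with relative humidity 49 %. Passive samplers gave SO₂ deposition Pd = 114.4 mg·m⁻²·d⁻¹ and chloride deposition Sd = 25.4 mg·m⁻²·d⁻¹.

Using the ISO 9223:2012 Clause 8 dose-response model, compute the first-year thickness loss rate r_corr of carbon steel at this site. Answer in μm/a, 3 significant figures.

carbon steel: T≤10 °C ⇒ hinge +0.150·(-5.4−10) = -2.3100
  SO₂ term: 1.77·114.4^0.52·exp(0.02·49-2.3100) = 5.505
  Cl⁻ term: 0.102·25.4^0.62·exp(0.033·49+0.04·-5.4) = 3.076
  sum: 5.505 + 3.076 → r_corr = 8.581 μm/a

r_corr = 8.58 μm/a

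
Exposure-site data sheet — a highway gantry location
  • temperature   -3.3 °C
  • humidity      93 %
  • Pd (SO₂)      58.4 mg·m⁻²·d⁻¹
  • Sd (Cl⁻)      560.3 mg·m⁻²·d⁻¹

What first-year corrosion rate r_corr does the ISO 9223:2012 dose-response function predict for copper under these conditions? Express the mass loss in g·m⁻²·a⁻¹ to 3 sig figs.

r_corr = 18.5 g·m⁻²·a⁻¹

copper: T≤10 °C ⇒ hinge +0.126·(-3.3−10) = -1.6758
  sulphur-dioxide contribution → 0.6898 μm/a
  chloride contribution → 1.37 μm/a
  total first-year rate 2.059 μm/a
Convert to mass loss: 2.059 μm/a × 8.96 g/cm³ = 18.45 g·m⁻²·a⁻¹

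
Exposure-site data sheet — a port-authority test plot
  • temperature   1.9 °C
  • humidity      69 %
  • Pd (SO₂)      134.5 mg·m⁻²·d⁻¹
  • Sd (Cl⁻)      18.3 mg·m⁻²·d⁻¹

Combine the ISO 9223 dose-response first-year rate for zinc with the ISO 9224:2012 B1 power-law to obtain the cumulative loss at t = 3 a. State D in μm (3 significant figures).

zinc: f(T) = +0.038·(T−10) [T≤10 °C] = -0.3078
  SO₂ term: 0.0129·134.5^0.44·exp(0.046·69-0.3078) = 1.959
  Cl⁻ term: 0.0175·18.3^0.57·exp(0.008·69+0.085·1.9) = 0.1873
  r_corr = 1.959 + 0.1873 = 2.146 μm/a
ISO 9224: D(t) = r_corr · t^b with b = 0.813 (zinc, B1)
  D(3) = 2.146 × 3^0.813 = 2.146 × 2.443 = 5.243 μm

D(3) = 5.24 μm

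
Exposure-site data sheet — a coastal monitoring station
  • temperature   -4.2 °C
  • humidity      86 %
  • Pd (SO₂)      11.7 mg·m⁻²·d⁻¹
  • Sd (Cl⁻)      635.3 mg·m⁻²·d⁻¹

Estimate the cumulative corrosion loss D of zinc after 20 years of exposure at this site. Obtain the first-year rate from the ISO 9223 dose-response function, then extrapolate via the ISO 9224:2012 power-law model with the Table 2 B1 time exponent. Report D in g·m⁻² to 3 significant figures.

zinc: T≤10 °C ⇒ hinge +0.038·(-4.2−10) = -0.5396
  Pd branch = 0.0129·Pd^0.44·e^(0.046·RH+f) = 1.16 μm/a
  Cl⁻ term: 0.0175·635.3^0.57·exp(0.008·86+0.085·-4.2) = 0.9649
  r_corr = 1.16 + 0.9649 = 2.125 μm/a
Long-term exponent b (ISO 9224 Table 2, B1) = 0.813
  D(20) = 2.125 × 20^0.813 = 2.125 × 11.42 = 24.27 μm
  Mass loss = 24.27 μm × 7.14 g/cm³ = 173.3 g·m⁻²

D(20) = 173 g·m⁻²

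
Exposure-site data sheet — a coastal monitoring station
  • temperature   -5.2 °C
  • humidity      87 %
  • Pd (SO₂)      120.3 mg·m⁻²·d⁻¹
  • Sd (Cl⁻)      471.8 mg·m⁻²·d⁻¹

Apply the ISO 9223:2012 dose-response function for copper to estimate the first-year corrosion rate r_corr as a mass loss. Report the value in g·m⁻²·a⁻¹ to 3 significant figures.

copper: temperature factor f = +0.126·(-15.2) = -1.9152
  SO₂ term: 0.0053·120.3^0.26·exp(0.059·87-1.9152) = 0.4599
  Cl⁻ term: 0.01025·471.8^0.27·exp(0.036·87+0.049·-5.2) = 0.9598
  r_corr = 0.4599 + 0.9598 = 1.42 μm/a
Convert to mass loss: 1.42 μm/a × 8.96 g/cm³ = 12.72 g·m⁻²·a⁻¹

r_corr = 12.7 g·m⁻²·a⁻¹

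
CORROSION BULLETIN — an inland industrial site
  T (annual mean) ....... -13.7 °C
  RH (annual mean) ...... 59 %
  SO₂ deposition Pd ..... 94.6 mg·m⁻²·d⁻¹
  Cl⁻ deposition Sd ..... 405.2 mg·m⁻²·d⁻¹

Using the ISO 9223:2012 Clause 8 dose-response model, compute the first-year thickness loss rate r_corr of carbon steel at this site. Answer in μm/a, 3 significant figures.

carbon steel: temperature factor f = +0.150·(-23.7) = -3.5550
  sulphur-dioxide contribution → 1.754 μm/a
  chloride contribution → 17.1 μm/a
  ⇒ r_corr(carbon steel) = 18.85 μm/a

r_corr = 18.9 μm/a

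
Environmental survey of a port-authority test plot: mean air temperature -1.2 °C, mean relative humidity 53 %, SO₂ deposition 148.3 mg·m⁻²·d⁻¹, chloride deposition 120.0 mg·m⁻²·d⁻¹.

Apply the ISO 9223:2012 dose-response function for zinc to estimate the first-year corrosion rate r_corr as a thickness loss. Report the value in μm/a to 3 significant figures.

zinc: temperature factor f = +0.038·(-11.2) = -0.4256
  Pd branch = 0.0129·Pd^0.44·e^(0.046·RH+f) = 0.8707 μm/a
  Sd branch = 0.0175·Sd^0.57·e^(0.008·RH+0.085·T) = 0.3698 μm/a
  r_corr = 0.8707 + 0.3698 = 1.241 μm/a

r_corr = 1.24 μm/a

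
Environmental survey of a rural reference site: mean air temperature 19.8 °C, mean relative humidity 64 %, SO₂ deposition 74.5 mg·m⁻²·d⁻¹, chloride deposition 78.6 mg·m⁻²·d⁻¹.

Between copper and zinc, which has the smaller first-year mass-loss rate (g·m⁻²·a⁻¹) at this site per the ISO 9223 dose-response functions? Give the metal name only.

copper

copper: temperature factor f = -0.080·(9.8) = -0.7840
  Pd branch = 0.0053·Pd^0.26·e^(0.059·RH+f) = 0.3239 μm/a
  Cl⁻ term: 0.01025·78.6^0.27·exp(0.036·64+0.049·19.8) = 0.8799
  sum: 0.3239 + 0.8799 → r_corr = 1.204 μm/a
  mass loss = 1.204 μm/a × 8.96 g/cm³ = 10.79 g·m⁻²·a⁻¹
zinc: f(T) = -0.071·(T−10) [T>10 °C] = -0.6958
  SO₂ term: 0.0129·74.5^0.44·exp(0.046·64-0.6958) = 0.8142
  Cl⁻ term: 0.0175·78.6^0.57·exp(0.008·64+0.085·19.8) = 1.891
  sum: 0.8142 + 1.891 → r_corr = 2.705 μm/a
  mass loss = 2.705 μm/a × 7.14 g/cm³ = 19.32 g·m⁻²·a⁻¹
Ordering by g·m⁻²·a⁻¹: zinc (19.3) > copper (10.8)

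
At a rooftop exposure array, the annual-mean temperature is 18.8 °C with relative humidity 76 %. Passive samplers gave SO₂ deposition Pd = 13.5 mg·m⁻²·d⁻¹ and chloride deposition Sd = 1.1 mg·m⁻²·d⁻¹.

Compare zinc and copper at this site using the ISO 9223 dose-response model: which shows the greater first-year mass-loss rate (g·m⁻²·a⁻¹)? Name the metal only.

copper

zinc: f(T) = -0.071·(T−10) [T>10 °C] = -0.6248
  SO₂ term: 0.0129·13.5^0.44·exp(0.046·76-0.6248) = 0.716
  Cl⁻ term: 0.0175·1.1^0.57·exp(0.008·76+0.085·18.8) = 0.1678
  sum: 0.716 + 0.1678 → r_corr = 0.8837 μm/a
  mass loss = 0.8837 μm/a × 7.14 g/cm³ = 6.31 g·m⁻²·a⁻¹
copper: temperature factor f = -0.080·(8.8) = -0.7040
  SO₂ term: 0.0053·13.5^0.26·exp(0.059·76-0.7040) = 0.4569
  Sd branch = 0.01025·Sd^0.27·e^(0.036·RH+0.049·T) = 0.4076 μm/a
  r_corr = 0.4569 + 0.4076 = 0.8644 μm/a
  mass loss = 0.8644 μm/a × 8.96 g/cm³ = 7.745 g·m⁻²·a⁻¹
Ordering by g·m⁻²·a⁻¹: copper (7.75) > zinc (6.31)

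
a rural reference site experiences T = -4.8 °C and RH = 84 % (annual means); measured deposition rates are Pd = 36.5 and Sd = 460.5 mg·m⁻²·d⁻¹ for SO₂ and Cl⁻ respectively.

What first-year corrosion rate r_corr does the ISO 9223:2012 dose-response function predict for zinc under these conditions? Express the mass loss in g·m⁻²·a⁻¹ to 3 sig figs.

zinc: temperature factor f = +0.038·(-14.8) = -0.5624
  sulphur-dioxide contribution → 1.706 μm/a
  chloride contribution → 0.7512 μm/a
  ⇒ r_corr(zinc) = 2.457 μm/a
Convert to mass loss: 2.457 μm/a × 7.14 g/cm³ = 17.54 g·m⁻²·a⁻¹

r_corr = 17.5 g·m⁻²·a⁻¹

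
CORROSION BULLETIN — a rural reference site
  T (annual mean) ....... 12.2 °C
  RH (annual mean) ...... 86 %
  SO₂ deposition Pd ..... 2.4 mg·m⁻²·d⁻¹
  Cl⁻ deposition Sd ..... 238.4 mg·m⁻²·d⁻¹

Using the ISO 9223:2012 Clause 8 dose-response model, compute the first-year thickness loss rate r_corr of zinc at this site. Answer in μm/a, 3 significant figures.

zinc: temperature factor f = -0.071·(2.2) = -0.1562
  SO₂ term: 0.0129·2.4^0.44·exp(0.046·86-0.1562) = 0.8475
  Sd branch = 0.0175·Sd^0.57·e^(0.008·RH+0.085·T) = 2.225 μm/a
  sum: 0.8475 + 2.225 → r_corr = 3.072 μm/a

r_corr = 3.07 μm/a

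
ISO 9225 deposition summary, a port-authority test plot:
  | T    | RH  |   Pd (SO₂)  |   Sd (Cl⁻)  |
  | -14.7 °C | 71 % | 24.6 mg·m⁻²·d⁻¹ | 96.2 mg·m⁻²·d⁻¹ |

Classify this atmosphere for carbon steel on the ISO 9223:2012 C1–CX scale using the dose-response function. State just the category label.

C2

carbon steel: T≤10 °C ⇒ hinge +0.150·(-14.7−10) = -3.7050
  Pd branch = 1.77·Pd^0.52·e^(0.02·RH+f) = 0.9526 μm/a
  Cl⁻ term: 0.102·96.2^0.62·exp(0.033·71+0.04·-14.7) = 10.01
  sum: 0.9526 + 10.01 → r_corr = 10.96 μm/a
Category bounds: 1.3…25 μm/a bracket r_corr ⇒ C2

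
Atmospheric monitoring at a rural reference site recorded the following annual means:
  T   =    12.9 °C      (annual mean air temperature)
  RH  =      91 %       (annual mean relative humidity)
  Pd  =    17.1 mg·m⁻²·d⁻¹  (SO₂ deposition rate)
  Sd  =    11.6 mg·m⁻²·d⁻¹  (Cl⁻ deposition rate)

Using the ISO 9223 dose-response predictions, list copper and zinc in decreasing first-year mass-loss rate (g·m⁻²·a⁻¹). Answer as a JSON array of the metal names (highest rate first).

["copper", "zinc"]

copper: T>10 °C ⇒ hinge -0.080·(12.9−10) = -0.2320
  sulphur-dioxide contribution → 1.887 μm/a
  chloride contribution → 0.9894 μm/a
  ⇒ r_corr(copper) = 2.877 μm/a
  mass loss = 2.877 μm/a × 8.96 g/cm³ = 25.78 g·m⁻²·a⁻¹
zinc: temperature factor f = -0.071·(2.9) = -0.2059
  sulphur-dioxide contribution → 2.408 μm/a
  chloride contribution → 0.4387 μm/a
  total first-year rate 2.847 μm/a
  mass loss = 2.847 μm/a × 7.14 g/cm³ = 20.32 g·m⁻²·a⁻¹
Ordering by g·m⁻²·a⁻¹: copper (25.8) > zinc (20.3)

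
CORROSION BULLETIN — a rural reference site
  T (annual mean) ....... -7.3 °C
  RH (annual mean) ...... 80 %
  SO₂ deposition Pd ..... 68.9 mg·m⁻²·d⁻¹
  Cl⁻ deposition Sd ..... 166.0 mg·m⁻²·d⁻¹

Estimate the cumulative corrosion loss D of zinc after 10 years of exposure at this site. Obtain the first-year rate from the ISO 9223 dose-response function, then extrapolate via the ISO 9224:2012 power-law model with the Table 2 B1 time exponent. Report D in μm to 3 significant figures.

zinc: temperature factor f = +0.038·(-17.3) = -0.6574
  SO₂ term: 0.0129·68.9^0.44·exp(0.046·80-0.6574) = 1.706
  Cl⁻ term: 0.0175·166.0^0.57·exp(0.008·80+0.085·-7.3) = 0.3288
  sum: 1.706 + 0.3288 → r_corr = 2.035 μm/a
ISO 9224: D(t) = r_corr · t^b with b = 0.813 (zinc, B1)
  D(10) = 2.035 × 10^0.813 = 2.035 × 6.501 = 13.23 μm

D(10) = 13.2 μm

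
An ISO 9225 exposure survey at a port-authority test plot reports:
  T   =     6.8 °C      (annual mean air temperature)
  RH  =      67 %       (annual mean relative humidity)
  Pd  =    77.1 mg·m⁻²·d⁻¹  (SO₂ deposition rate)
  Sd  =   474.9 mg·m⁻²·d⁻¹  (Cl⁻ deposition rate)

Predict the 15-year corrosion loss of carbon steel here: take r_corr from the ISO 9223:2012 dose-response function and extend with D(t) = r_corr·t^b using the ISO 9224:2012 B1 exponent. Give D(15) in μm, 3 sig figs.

D(15) = 395 μm

carbon steel: temperature factor f = +0.150·(-3.2) = -0.4800
  SO₂ term: 1.77·77.1^0.52·exp(0.02·67-0.4800) = 40.06
  Cl⁻ term: 0.102·474.9^0.62·exp(0.033·67+0.04·6.8) = 55.78
  r_corr = 40.06 + 55.78 = 95.84 μm/a
ISO 9224: D(t) = r_corr · t^b with b = 0.523 (carbon steel, B1)
  D(15) = 95.84 × 15^0.523 = 95.84 × 4.122 = 395 μm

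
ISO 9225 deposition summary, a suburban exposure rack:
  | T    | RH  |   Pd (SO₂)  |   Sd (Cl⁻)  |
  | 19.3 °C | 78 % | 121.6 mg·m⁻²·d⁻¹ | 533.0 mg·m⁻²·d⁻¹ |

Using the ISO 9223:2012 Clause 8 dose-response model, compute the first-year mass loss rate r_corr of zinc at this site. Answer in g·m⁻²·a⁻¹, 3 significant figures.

r_corr = 57.3 g·m⁻²·a⁻¹

zinc: temperature factor f = -0.071·(9.3) = -0.6603
  sulphur-dioxide contribution → 1.993 μm/a
  chloride contribution → 6.036 μm/a
  total first-year rate 8.028 μm/a
Convert to mass loss: 8.028 μm/a × 7.14 g/cm³ = 57.32 g·m⁻²·a⁻¹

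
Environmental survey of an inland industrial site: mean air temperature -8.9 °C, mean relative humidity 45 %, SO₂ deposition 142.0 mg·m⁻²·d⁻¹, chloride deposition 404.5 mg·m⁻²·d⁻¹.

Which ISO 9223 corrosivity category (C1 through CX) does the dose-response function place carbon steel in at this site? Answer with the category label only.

C2

carbon steel: T≤10 °C ⇒ hinge +0.150·(-8.9−10) = -2.8350
  Pd branch = 1.77·Pd^0.52·e^(0.02·RH+f) = 3.364 μm/a
  Sd branch = 0.102·Sd^0.62·e^(0.033·RH+0.04·T) = 13.04 μm/a
  r_corr = 3.364 + 13.04 = 16.4 μm/a
16.4 μm/a falls in (1.3, 25] for carbon steel → category C2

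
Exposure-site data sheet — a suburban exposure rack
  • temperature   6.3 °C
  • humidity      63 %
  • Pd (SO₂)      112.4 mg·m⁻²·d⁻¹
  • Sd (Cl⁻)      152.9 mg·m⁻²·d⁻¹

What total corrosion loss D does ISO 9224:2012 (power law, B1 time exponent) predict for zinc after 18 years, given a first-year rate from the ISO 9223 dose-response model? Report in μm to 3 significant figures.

D(18) = 26.1 μm

zinc: f(T) = +0.038·(T−10) [T≤10 °C] = -0.1406
  SO₂ term: 0.0129·112.4^0.44·exp(0.046·63-0.1406) = 1.623
  Sd branch = 0.0175·Sd^0.57·e^(0.008·RH+0.085·T) = 0.8702 μm/a
  r_corr = 1.623 + 0.8702 = 2.494 μm/a
ISO 9224: D(t) = r_corr · t^b with b = 0.813 (zinc, B1)
  D(18) = 2.494 × 18^0.813 = 2.494 × 10.48 = 26.14 μm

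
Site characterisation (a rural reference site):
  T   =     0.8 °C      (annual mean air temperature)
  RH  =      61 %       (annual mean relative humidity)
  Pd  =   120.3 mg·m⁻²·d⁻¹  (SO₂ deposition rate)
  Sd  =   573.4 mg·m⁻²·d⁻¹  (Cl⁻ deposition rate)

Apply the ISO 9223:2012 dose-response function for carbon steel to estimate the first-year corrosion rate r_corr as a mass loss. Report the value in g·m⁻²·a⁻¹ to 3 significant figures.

carbon steel: temperature factor f = +0.150·(-9.2) = -1.3800
  SO₂ term: 1.77·120.3^0.52·exp(0.02·61-1.3800) = 18.21
  Cl⁻ term: 0.102·573.4^0.62·exp(0.033·61+0.04·0.8) = 40.46
  r_corr = 18.21 + 40.46 = 58.66 μm/a
Convert to mass loss: 58.66 μm/a × 7.85 g/cm³ = 460.5 g·m⁻²·a⁻¹

r_corr = 460 g·m⁻²·a⁻¹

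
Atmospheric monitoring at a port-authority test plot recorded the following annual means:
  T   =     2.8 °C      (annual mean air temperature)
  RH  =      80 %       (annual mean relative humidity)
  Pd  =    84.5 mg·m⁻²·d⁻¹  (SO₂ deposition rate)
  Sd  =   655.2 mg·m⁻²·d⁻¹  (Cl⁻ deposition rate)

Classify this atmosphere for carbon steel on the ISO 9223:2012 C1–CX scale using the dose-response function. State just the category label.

C5

carbon steel: T≤10 °C ⇒ hinge +0.150·(2.8−10) = -1.0800
  sulphur-dioxide contribution → 29.91 μm/a
  chloride contribution → 89.11 μm/a
  total first-year rate 119 μm/a
Category bounds: 80…200 μm/a bracket r_corr ⇒ C5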